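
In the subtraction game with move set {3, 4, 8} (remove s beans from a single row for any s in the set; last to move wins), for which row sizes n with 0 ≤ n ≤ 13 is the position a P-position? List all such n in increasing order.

Grundy values for subtraction set {3, 4, 8}:
g(0) = mex{} = 0
g(1) = mex{} = 0
g(2) = mex{} = 0
g(3) = mex{0} = 1
g(4) = mex{0} = 1
g(5) = mex{0} = 1
g(6) = mex{0,1} = 2
g(7) = mex{1} = 0
g(8) = mex{0,1} = 2
g(9) = mex{0,1,2} = 3
g(10) = mex{0,2} = 1
g(11) = mex{0,1,2} = 3
g(12) = mex{1,2,3} = 0
g(13) = mex{1,3} = 0
The P-positions (g = 0) in 0..13 are 0, 1, 2, 7, 12, 13.

0, 1, 2, 7, 12, 13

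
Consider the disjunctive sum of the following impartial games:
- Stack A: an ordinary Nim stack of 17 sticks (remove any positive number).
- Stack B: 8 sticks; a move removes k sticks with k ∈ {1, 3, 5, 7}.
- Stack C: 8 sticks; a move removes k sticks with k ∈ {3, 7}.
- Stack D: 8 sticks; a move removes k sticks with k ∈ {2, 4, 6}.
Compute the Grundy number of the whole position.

Stack A is a plain Nim stack of size 17, so its Grundy value is 17.
For stack B, compute g(0), g(1), … with moves {1, 3, 5, 7}:
g(0) = mex{} = 0
g(1) = mex{0} = 1
g(2) = mex{1} = 0
g(3) = mex{0} = 1
g(4) = mex{1} = 0
g(5) = mex{0} = 1
g(6) = mex{1} = 0
g(7) = mex{0} = 1
g(8) = mex{1} = 0
So g(8) = 0.
Grundy values for stack C (subtraction set {3, 7}):
g(0) = mex{} = 0
g(1) = mex{} = 0
g(2) = mex{} = 0
g(3) = mex{0} = 1
g(4) = mex{0} = 1
g(5) = mex{0} = 1
g(6) = mex{1} = 0
g(7) = mex{0,1} = 2
g(8) = mex{0,1} = 2
So g(8) = 2.
Build the Grundy sequence for stack D with g(k) = mex{g(k−s) : s ∈ {2, 4, 6}, s ≤ k}:
k:     0  1  2  3  4  5  6  7  8
g(k):  0  0  1  1  2  2  3  3  0
So g(8) = 0.
By the Sprague-Grundy theorem, the Grundy value of a sum of independent games is the XOR of the component values.
Combined value = 17 XOR 0 XOR 2 XOR 0 = 19.

19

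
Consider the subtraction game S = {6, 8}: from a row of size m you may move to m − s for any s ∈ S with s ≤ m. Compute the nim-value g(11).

Build the Grundy sequence with g(k) = mex{g(k−s) : s ∈ {6, 8}, s ≤ k}:
k:     0  1  2  3  4  5  6  7  8  9 10 11
g(k):  0  0  0  0  0  0  1  1  1  1  1  1
So g(11) = 1.

1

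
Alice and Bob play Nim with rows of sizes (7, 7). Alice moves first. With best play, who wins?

Bob wins

Nim-sum: 7 XOR 7 = 0.
The nim-sum is 0, so this is a P-position: the player to move is in a losing position under optimal play; Alice is about to move from it and so loses — Bob wins.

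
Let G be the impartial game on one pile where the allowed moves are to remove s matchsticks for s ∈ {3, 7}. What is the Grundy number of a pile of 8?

Build the Grundy sequence with g(k) = mex{g(k−s) : s ∈ {3, 7}, s ≤ k}:
k:     0  1  2  3  4  5  6  7  8
g(k):  0  0  0  1  1  1  0  2  2
So g(8) = 2.

2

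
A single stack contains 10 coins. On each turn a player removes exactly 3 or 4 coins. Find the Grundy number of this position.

Grundy values for subtraction set {3, 4}:
k:     0  1  2  3  4  5  6  7  8  9 10
g(k):  0  0  0  1  1  1  2  0  0  0  1
So g(10) = 1.

1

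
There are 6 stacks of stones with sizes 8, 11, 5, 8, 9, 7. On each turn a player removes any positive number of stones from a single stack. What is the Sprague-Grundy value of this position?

0

Nim-sum: 8 ⊕ 11 ⊕ 5 ⊕ 8 ⊕ 9 ⊕ 7 = 0.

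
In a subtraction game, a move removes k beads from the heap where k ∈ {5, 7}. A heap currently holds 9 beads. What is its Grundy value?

Grundy values for subtraction set {5, 7}:
k:     0  1  2  3  4  5  6  7  8  9
g(k):  0  0  0  0  0  1  1  1  1  1
So g(9) = 1.

1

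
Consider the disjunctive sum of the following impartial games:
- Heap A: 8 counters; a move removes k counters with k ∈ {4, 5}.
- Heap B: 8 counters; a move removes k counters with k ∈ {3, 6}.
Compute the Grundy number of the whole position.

0

For heap A, compute g(0), g(1), … with moves {4, 5}:
k:     0  1  2  3  4  5  6  7  8
g(k):  0  0  0  0  1  1  1  1  2
So g(8) = 2.
Build the Grundy sequence for heap B with g(k) = mex{g(k−s) : s ∈ {3, 6}, s ≤ k}:
k:     0  1  2  3  4  5  6  7  8
g(k):  0  0  0  1  1  1  2  2  2
So g(8) = 2.
By the Sprague-Grundy theorem, the Grundy value of a sum of independent games is the XOR of the component values.
Combined value = 2 XOR 2 = 0.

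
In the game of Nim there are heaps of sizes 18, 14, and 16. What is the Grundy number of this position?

12

Nim-sum: 18 XOR 14 XOR 16 = 12.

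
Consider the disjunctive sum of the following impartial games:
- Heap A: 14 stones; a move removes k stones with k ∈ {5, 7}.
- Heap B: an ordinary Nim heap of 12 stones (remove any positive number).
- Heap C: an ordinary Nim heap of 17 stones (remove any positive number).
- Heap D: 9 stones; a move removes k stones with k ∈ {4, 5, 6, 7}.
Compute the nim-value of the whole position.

Grundy values for heap A (subtraction set {5, 7}):
k:     0  1  2  3  4  5  6  7  8  9 10 11 12 13 14
g(k):  0  0  0  0  0  1  1  1  1  1  2  2  0  0  0
So g(14) = 0.
Heap B is a plain Nim heap of size 12, so its Grundy value is 12.
Heap C is a plain Nim heap of size 17, so its Grundy value is 17.
For heap D, compute g(0), g(1), … with moves {4, 5, 6, 7}:
k:     0  1  2  3  4  5  6  7  8  9
g(k):  0  0  0  0  1  1  1  1  2  2
So g(9) = 2.
The value of a disjunctive sum is the nim-sum of the parts.
Combined value = 0 ⊕ 12 ⊕ 17 ⊕ 2 = 31.

31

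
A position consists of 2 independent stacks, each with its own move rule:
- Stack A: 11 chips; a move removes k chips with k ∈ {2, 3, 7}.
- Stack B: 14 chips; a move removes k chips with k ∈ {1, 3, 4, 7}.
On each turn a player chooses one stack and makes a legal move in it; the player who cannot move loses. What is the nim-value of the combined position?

2

Grundy values for stack A (subtraction set {2, 3, 7}):
g(0) = mex{} = 0
g(1) = mex{} = 0
g(2) = mex{0} = 1
g(3) = mex{0} = 1
g(4) = mex{0,1} = 2
g(5) = mex{1} = 0
g(6) = mex{1,2} = 0
g(7) = mex{0,2} = 1
g(8) = mex{0} = 1
g(9) = mex{0,1} = 2
g(10) = mex{1} = 0
g(11) = mex{1,2} = 0
So g(11) = 0.
Build the Grundy sequence for stack B with g(k) = mex{g(k−s) : s ∈ {1, 3, 4, 7}, s ≤ k}:
k:     0  1  2  3  4  5  6  7  8  9 10 11 12 13 14
g(k):  0  1  0  1  2  3  2  3  0  1  0  1  2  3  2
So g(14) = 2.
The value of a disjunctive sum is the nim-sum of the parts.
Combined value = 0 ⊕ 2 = 2.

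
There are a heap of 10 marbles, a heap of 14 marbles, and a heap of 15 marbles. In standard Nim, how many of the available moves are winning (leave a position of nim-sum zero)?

3

Nim-sum: 10 ^ 14 ^ 15 = 11.
The overall nim-sum is X = 11. A heap of size p has a winning move iff p XOR X < p (reduce it to p XOR X).
  10: 10 XOR 11 = 1 < 10 — winning move (to 1).
  14: 14 XOR 11 = 5 < 14 — winning move (to 5).
  15: 15 XOR 11 = 4 < 15 — winning move (to 4).
That gives 3 winning moves.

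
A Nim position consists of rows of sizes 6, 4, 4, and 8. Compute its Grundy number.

Bitwise XOR of the heap sizes:
  0110  (6)
  0100  (4)
  0100  (4)
  1000  (8)
  ----
  1110  (14)

14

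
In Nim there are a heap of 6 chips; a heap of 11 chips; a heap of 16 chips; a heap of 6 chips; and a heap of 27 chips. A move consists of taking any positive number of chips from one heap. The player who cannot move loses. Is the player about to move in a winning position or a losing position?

Losing position

Write each in binary and XOR column by column:
  00110  (6)
  01011  (11)
  10000  (16)
  00110  (6)
  11011  (27)
  -----
  00000  (0)
The nim-sum is 0, so this is a P-position: the player to move is in a losing position under optimal play.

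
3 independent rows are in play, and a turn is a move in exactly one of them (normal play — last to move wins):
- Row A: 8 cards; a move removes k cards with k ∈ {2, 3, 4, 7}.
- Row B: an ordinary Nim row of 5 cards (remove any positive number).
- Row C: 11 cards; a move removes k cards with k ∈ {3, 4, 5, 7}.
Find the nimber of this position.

4

For row A, compute g(0), g(1), … with moves {2, 3, 4, 7}:
g(0) = mex{} = 0
g(1) = mex{} = 0
g(2) = mex{0} = 1
g(3) = mex{0} = 1
g(4) = mex{0,1} = 2
g(5) = mex{0,1} = 2
g(6) = mex{1,2} = 0
g(7) = mex{0,1,2} = 3
g(8) = mex{0,2} = 1
So g(8) = 1.
Row B is a plain Nim row of size 5, so its Grundy value is 5.
Build the Grundy sequence for row C with g(k) = mex{g(k−s) : s ∈ {3, 4, 5, 7}, s ≤ k}:
g(0) = mex{} = 0
g(1) = mex{} = 0
g(2) = mex{} = 0
g(3) = mex{0} = 1
g(4) = mex{0} = 1
g(5) = mex{0} = 1
g(6) = mex{0,1} = 2
g(7) = mex{0,1} = 2
g(8) = mex{0,1} = 2
g(9) = mex{0,1,2} = 3
g(10) = mex{1,2} = 0
g(11) = mex{1,2} = 0
So g(11) = 0.
The value of a disjunctive sum is the nim-sum of the parts.
Combined value = 1 XOR 5 XOR 0 = 4.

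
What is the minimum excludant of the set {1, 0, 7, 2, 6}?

The values 0, 1, 2 are all present; 3 is the first non-negative integer missing from the set.

3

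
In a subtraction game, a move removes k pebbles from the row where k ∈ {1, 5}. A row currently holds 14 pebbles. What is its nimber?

0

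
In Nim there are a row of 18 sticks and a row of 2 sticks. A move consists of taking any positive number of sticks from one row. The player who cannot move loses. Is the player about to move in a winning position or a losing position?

Winning position

Bitwise XOR of the heap sizes:
  10010  (18)
  00010  (2)
  -----
  10000  (16)
The nim-sum is 16 ≠ 0, so this is an N-position: the player to move can win.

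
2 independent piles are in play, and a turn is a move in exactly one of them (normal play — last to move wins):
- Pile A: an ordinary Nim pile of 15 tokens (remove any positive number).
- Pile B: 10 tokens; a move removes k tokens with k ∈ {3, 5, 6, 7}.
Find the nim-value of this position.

Pile A is a plain Nim pile of size 15, so its Grundy value is 15.
Grundy values for pile B (subtraction set {3, 5, 6, 7}):
g(0) = mex{} = 0
g(1) = mex{} = 0
g(2) = mex{} = 0
g(3) = mex{0} = 1
g(4) = mex{0} = 1
g(5) = mex{0} = 1
g(6) = mex{0,1} = 2
g(7) = mex{0,1} = 2
g(8) = mex{0,1} = 2
g(9) = mex{0,1,2} = 3
g(10) = mex{1,2} = 0
So g(10) = 0.
The value of a disjunctive sum is the nim-sum of the parts.
Combined value = 15 XOR 0 = 15.

15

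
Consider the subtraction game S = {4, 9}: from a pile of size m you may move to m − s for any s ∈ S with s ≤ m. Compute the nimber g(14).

Build the Grundy sequence with g(k) = mex{g(k−s) : s ∈ {4, 9}, s ≤ k}:
k:     0  1  2  3  4  5  6  7  8  9 10 11 12 13 14
g(k):  0  0  0  0  1  1  1  1  0  2  2  2  1  0  0
So g(14) = 0.

0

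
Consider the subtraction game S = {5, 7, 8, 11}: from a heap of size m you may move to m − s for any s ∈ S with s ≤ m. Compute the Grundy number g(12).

2

Build the Grundy sequence with g(k) = mex{g(k−s) : s ∈ {5, 7, 8, 11}, s ≤ k}:
g(0) = mex{} = 0
g(1) = mex{} = 0
g(2) = mex{} = 0
g(3) = mex{} = 0
g(4) = mex{} = 0
g(5) = mex{0} = 1
g(6) = mex{0} = 1
g(7) = mex{0} = 1
g(8) = mex{0} = 1
g(9) = mex{0} = 1
g(10) = mex{0,1} = 2
g(11) = mex{0,1} = 2
g(12) = mex{0,1} = 2
So g(12) = 2.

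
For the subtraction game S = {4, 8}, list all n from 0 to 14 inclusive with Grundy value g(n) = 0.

Build the Grundy sequence with g(k) = mex{g(k−s) : s ∈ {4, 8}, s ≤ k}:
g(0) = mex{} = 0
g(1) = mex{} = 0
g(2) = mex{} = 0
g(3) = mex{} = 0
g(4) = mex{0} = 1
g(5) = mex{0} = 1
g(6) = mex{0} = 1
g(7) = mex{0} = 1
g(8) = mex{0,1} = 2
g(9) = mex{0,1} = 2
g(10) = mex{0,1} = 2
g(11) = mex{0,1} = 2
g(12) = mex{1,2} = 0
g(13) = mex{1,2} = 0
g(14) = mex{1,2} = 0
The P-positions (g = 0) in 0..14 are 0, 1, 2, 3, 12, 13, 14.

0, 1, 2, 3, 12, 13, 14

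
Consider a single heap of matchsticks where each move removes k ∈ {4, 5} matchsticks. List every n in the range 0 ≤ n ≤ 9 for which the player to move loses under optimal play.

0, 1, 2, 3, 9

Compute g(0), g(1), … for moves {4, 5}:
k:     0  1  2  3  4  5  6  7  8  9
g(k):  0  0  0  0  1  1  1  1  2  0
The P-positions (g = 0) in 0..9 are 0, 1, 2, 3, 9.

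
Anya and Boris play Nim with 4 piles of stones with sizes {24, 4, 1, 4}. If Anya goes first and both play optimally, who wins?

Bitwise XOR of the heap sizes:
  11000  (24)
  00100  (4)
  00001  (1)
  00100  (4)
  -----
  11001  (25)
The nim-sum is 25 ≠ 0, so this is an N-position: the player to move can win; Anya has a winning move.

Anya wins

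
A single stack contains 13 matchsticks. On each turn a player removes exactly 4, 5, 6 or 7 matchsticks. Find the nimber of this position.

Grundy values for subtraction set {4, 5, 6, 7}:
k:     0  1  2  3  4  5  6  7  8  9 10 11 12 13
g(k):  0  0  0  0  1  1  1  1  2  2  2  0  0  0
So g(13) = 0.

0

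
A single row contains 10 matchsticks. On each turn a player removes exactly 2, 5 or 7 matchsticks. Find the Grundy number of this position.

0

Compute g(0), g(1), … for moves {2, 5, 7}:
k:     0  1  2  3  4  5  6  7  8  9 10
g(k):  0  0  1  1  0  2  1  3  2  2  0
So g(10) = 0.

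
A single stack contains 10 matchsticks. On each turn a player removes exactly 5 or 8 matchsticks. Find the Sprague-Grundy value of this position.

2

Grundy values for subtraction set {5, 8}:
k:     0  1  2  3  4  5  6  7  8  9 10
g(k):  0  0  0  0  0  1  1  1  1  1  2
So g(10) = 2.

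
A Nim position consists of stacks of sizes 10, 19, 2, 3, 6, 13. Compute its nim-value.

19

Nim-sum: 10 XOR 19 XOR 2 XOR 3 XOR 6 XOR 13 = 19.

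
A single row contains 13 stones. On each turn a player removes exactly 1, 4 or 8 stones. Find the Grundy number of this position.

Compute g(0), g(1), … for moves {1, 4, 8}:
g(0) = mex{} = 0
g(1) = mex{0} = 1
g(2) = mex{1} = 0
g(3) = mex{0} = 1
g(4) = mex{0,1} = 2
g(5) = mex{1,2} = 0
g(6) = mex{0} = 1
g(7) = mex{1} = 0
g(8) = mex{0,2} = 1
g(9) = mex{0,1} = 2
g(10) = mex{0,1,2} = 3
g(11) = mex{0,1,3} = 2
g(12) = mex{1,2} = 0
g(13) = mex{0,2} = 1
So g(13) = 1.

1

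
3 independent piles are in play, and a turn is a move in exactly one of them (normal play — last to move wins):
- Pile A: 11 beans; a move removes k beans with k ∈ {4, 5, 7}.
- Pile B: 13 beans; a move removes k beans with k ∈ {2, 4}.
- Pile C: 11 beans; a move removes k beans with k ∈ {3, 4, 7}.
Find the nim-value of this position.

For pile A, compute g(0), g(1), … with moves {4, 5, 7}:
k:     0  1  2  3  4  5  6  7  8  9 10 11
g(k):  0  0  0  0  1  1  1  1  2  2  2  0
So g(11) = 0.
Build the Grundy sequence for pile B with g(k) = mex{g(k−s) : s ∈ {2, 4}, s ≤ k}:
g(0) = mex{} = 0
g(1) = mex{} = 0
g(2) = mex{0} = 1
g(3) = mex{0} = 1
g(4) = mex{0,1} = 2
g(5) = mex{0,1} = 2
g(6) = mex{1,2} = 0
g(7) = mex{1,2} = 0
g(8) = mex{0,2} = 1
g(9) = mex{0,2} = 1
g(10) = mex{0,1} = 2
g(11) = mex{0,1} = 2
g(12) = mex{1,2} = 0
g(13) = mex{1,2} = 0
So g(13) = 0.
Build the Grundy sequence for pile C with g(k) = mex{g(k−s) : s ∈ {3, 4, 7}, s ≤ k}:
g(0) = mex{} = 0
g(1) = mex{} = 0
g(2) = mex{} = 0
g(3) = mex{0} = 1
g(4) = mex{0} = 1
g(5) = mex{0} = 1
g(6) = mex{0,1} = 2
g(7) = mex{0,1} = 2
g(8) = mex{0,1} = 2
g(9) = mex{0,1,2} = 3
g(10) = mex{1,2} = 0
g(11) = mex{1,2} = 0
So g(11) = 0.
By the Sprague-Grundy theorem, the Grundy value of a sum of independent games is the XOR of the component values.
Combined value = 0 ⊕ 0 ⊕ 0 = 0.

0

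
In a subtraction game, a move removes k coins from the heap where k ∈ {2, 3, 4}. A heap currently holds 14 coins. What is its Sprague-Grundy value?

1

Compute g(0), g(1), … for moves {2, 3, 4}:
g(0) = mex{} = 0
g(1) = mex{} = 0
g(2) = mex{0} = 1
g(3) = mex{0} = 1
g(4) = mex{0,1} = 2
g(5) = mex{0,1} = 2
g(6) = mex{1,2} = 0
g(7) = mex{1,2} = 0
g(8) = mex{0,2} = 1
g(9) = mex{0,2} = 1
g(10) = mex{0,1} = 2
g(11) = mex{0,1} = 2
g(12) = mex{1,2} = 0
g(13) = mex{1,2} = 0
g(14) = mex{0,2} = 1
So g(14) = 1.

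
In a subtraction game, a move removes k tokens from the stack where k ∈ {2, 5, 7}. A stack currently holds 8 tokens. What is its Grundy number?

Compute g(0), g(1), … for moves {2, 5, 7}:
g(0) = mex{} = 0
g(1) = mex{} = 0
g(2) = mex{0} = 1
g(3) = mex{0} = 1
g(4) = mex{1} = 0
g(5) = mex{0,1} = 2
g(6) = mex{0} = 1
g(7) = mex{0,1,2} = 3
g(8) = mex{0,1} = 2
So g(8) = 2.

2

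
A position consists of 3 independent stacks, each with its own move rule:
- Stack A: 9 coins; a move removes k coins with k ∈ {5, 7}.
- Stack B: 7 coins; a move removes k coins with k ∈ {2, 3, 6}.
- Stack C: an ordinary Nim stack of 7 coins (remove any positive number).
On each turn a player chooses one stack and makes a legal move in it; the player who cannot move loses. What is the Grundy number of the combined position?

7

For stack A, compute g(0), g(1), … with moves {5, 7}:
g(0) = mex{} = 0
g(1) = mex{} = 0
g(2) = mex{} = 0
g(3) = mex{} = 0
g(4) = mex{} = 0
g(5) = mex{0} = 1
g(6) = mex{0} = 1
g(7) = mex{0} = 1
g(8) = mex{0} = 1
g(9) = mex{0} = 1
So g(9) = 1.
Grundy values for stack B (subtraction set {2, 3, 6}):
k:     0  1  2  3  4  5  6  7
g(k):  0  0  1  1  2  0  3  1
So g(7) = 1.
Stack C is a plain Nim stack of size 7, so its Grundy value is 7.
By the Sprague-Grundy theorem, the Grundy value of a sum of independent games is the XOR of the component values.
Combined value = 1 ⊕ 1 ⊕ 7 = 7.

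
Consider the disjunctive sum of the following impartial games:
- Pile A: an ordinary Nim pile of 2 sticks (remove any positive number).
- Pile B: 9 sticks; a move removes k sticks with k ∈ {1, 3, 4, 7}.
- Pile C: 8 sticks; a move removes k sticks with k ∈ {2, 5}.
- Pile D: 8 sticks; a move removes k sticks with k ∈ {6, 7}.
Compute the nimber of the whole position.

2

Pile A is a plain Nim pile of size 2, so its Grundy value is 2.
Build the Grundy sequence for pile B with g(k) = mex{g(k−s) : s ∈ {1, 3, 4, 7}, s ≤ k}:
g(0) = mex{} = 0
g(1) = mex{0} = 1
g(2) = mex{1} = 0
g(3) = mex{0} = 1
g(4) = mex{0,1} = 2
g(5) = mex{0,1,2} = 3
g(6) = mex{0,1,3} = 2
g(7) = mex{0,1,2} = 3
g(8) = mex{1,2,3} = 0
g(9) = mex{0,2,3} = 1
So g(9) = 1.
For pile C, compute g(0), g(1), … with moves {2, 5}:
g(0) = mex{} = 0
g(1) = mex{} = 0
g(2) = mex{0} = 1
g(3) = mex{0} = 1
g(4) = mex{1} = 0
g(5) = mex{0,1} = 2
g(6) = mex{0} = 1
g(7) = mex{1,2} = 0
g(8) = mex{1} = 0
So g(8) = 0.
Build the Grundy sequence for pile D with g(k) = mex{g(k−s) : s ∈ {6, 7}, s ≤ k}:
g(0) = mex{} = 0
g(1) = mex{} = 0
g(2) = mex{} = 0
g(3) = mex{} = 0
g(4) = mex{} = 0
g(5) = mex{} = 0
g(6) = mex{0} = 1
g(7) = mex{0} = 1
g(8) = mex{0} = 1
So g(8) = 1.
The value of a disjunctive sum is the nim-sum of the parts.
Combined value = 2 XOR 1 XOR 0 XOR 1 = 2.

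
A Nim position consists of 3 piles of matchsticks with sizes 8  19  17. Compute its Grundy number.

Nim-sum: 8 ^ 19 ^ 17 = 10.

10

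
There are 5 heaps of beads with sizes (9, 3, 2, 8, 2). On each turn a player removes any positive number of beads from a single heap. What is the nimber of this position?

2

Compute the nim-sum pairwise:
9 ^ 3 = 10
10 ^ 2 = 8
8 ^ 8 = 0
0 ^ 2 = 2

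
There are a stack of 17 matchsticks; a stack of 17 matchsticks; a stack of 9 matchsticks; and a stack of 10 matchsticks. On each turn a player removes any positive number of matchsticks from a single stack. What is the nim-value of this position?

3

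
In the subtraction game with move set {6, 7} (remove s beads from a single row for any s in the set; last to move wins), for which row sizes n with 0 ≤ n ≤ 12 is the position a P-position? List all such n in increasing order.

0, 1, 2, 3, 4, 5

Grundy values for subtraction set {6, 7}:
k:     0  1  2  3  4  5  6  7  8  9 10 11 12
g(k):  0  0  0  0  0  0  1  1  1  1  1  1  2
The P-positions (g = 0) in 0..12 are 0, 1, 2, 3, 4, 5.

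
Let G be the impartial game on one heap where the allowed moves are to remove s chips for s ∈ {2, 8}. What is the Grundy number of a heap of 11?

Compute g(0), g(1), … for moves {2, 8}:
k:     0  1  2  3  4  5  6  7  8  9 10 11
g(k):  0  0  1  1  0  0  1  1  2  2  0  0
So g(11) = 0.

0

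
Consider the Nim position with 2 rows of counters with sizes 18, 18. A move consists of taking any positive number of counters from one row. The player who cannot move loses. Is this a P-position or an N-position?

Nim-sum: 18 ⊕ 18 = 0.
The nim-sum is 0, so this is a P-position: the player to move is in a losing position under optimal play.

P-position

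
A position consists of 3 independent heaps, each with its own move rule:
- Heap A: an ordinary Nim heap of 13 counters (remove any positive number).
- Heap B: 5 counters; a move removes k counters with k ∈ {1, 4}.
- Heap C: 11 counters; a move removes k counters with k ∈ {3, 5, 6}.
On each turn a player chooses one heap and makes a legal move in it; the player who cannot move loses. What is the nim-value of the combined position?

13

Heap A is a plain Nim heap of size 13, so its Grundy value is 13.
Grundy values for heap B (subtraction set {1, 4}):
k:     0  1  2  3  4  5
g(k):  0  1  0  1  2  0
So g(5) = 0.
Grundy values for heap C (subtraction set {3, 5, 6}):
k:     0  1  2  3  4  5  6  7  8  9 10 11
g(k):  0  0  0  1  1  1  2  2  2  0  0  0
So g(11) = 0.
The value of a disjunctive sum is the nim-sum of the parts.
Combined value = 13 XOR 0 XOR 0 = 13.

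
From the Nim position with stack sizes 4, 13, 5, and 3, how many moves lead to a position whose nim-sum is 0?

1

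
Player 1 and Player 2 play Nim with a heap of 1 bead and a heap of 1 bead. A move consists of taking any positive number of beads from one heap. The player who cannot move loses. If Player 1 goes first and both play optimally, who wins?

Compute the nim-sum pairwise:
1 XOR 1 = 0
The nim-sum is 0, so this is a P-position: the player to move is in a losing position under optimal play; Player 1 is about to move from it and so loses — Player 2 wins.

Player 2 wins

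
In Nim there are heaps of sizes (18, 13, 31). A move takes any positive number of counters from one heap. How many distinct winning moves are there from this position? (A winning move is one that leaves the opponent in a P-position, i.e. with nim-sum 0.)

Bitwise XOR of the heap sizes:
  10010  (18)
  01101  (13)
  11111  (31)
  -----
  00000  (0)
The nim-sum is already 0, so every move leaves a nonzero nim-sum — there are no winning moves.

0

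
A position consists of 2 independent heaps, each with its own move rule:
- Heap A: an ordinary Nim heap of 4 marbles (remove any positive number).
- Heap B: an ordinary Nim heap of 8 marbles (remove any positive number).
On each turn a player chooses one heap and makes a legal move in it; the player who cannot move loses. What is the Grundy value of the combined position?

Heap A is a plain Nim heap of size 4, so its Grundy value is 4.
Heap B is a plain Nim heap of size 8, so its Grundy value is 8.
By the Sprague-Grundy theorem, the Grundy value of a sum of independent games is the XOR of the component values.
Combined value = 4 XOR 8 = 12.

12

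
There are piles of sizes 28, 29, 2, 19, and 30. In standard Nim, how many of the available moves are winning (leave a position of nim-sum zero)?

Nim-sum: 28 XOR 29 XOR 2 XOR 19 XOR 30 = 14.
The overall nim-sum is X = 14. A pile of size p has a winning move iff p XOR X < p (reduce it to p XOR X).
  28: 28 XOR 14 = 18 < 28 — winning move (to 18).
  29: 29 XOR 14 = 19 < 29 — winning move (to 19).
  2: 2 XOR 14 = 12 ≥ 2 — no move.
  19: 19 XOR 14 = 29 ≥ 19 — no move.
  30: 30 XOR 14 = 16 < 30 — winning move (to 16).
That gives 3 winning moves.

3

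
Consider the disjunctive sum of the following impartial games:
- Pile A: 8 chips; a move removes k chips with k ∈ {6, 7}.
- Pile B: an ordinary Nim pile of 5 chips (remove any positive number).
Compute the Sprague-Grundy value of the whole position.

For pile A, compute g(0), g(1), … with moves {6, 7}:
k:     0  1  2  3  4  5  6  7  8
g(k):  0  0  0  0  0  0  1  1  1
So g(8) = 1.
Pile B is a plain Nim pile of size 5, so its Grundy value is 5.
The value of a disjunctive sum is the nim-sum of the parts.
Combined value = 1 XOR 5 = 4.

4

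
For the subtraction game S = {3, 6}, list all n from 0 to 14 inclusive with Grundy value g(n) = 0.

0, 1, 2, 9, 10, 11

Build the Grundy sequence with g(k) = mex{g(k−s) : s ∈ {3, 6}, s ≤ k}:
g(0) = mex{} = 0
g(1) = mex{} = 0
g(2) = mex{} = 0
g(3) = mex{0} = 1
g(4) = mex{0} = 1
g(5) = mex{0} = 1
g(6) = mex{0,1} = 2
g(7) = mex{0,1} = 2
g(8) = mex{0,1} = 2
g(9) = mex{1,2} = 0
g(10) = mex{1,2} = 0
g(11) = mex{1,2} = 0
g(12) = mex{0,2} = 1
g(13) = mex{0,2} = 1
g(14) = mex{0,2} = 1
The P-positions (g = 0) in 0..14 are 0, 1, 2, 9, 10, 11.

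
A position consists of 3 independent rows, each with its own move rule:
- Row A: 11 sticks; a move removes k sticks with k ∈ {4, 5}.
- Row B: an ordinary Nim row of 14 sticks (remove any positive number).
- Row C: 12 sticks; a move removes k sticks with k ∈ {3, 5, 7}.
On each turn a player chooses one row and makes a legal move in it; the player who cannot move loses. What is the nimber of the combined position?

14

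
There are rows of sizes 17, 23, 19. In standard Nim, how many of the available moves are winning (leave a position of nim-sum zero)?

3

Compute the nim-sum pairwise:
17 ⊕ 23 = 6
6 ⊕ 19 = 21
The overall nim-sum is X = 21. A row of size p has a winning move iff p XOR X < p (reduce it to p XOR X).
  17: 17 XOR 21 = 4 < 17 — winning move (to 4).
  23: 23 XOR 21 = 2 < 23 — winning move (to 2).
  19: 19 XOR 21 = 6 < 19 — winning move (to 6).
That gives 3 winning moves.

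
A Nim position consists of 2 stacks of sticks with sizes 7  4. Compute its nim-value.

3

Compute the nim-sum pairwise:
7 ^ 4 = 3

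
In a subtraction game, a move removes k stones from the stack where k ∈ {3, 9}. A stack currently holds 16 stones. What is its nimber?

1

Build the Grundy sequence with g(k) = mex{g(k−s) : s ∈ {3, 9}, s ≤ k}:
k:     0  1  2  3  4  5  6  7  8  9 10 11 12 13 14 15 16
g(k):  0  0  0  1  1  1  0  0  0  1  1  1  0  0  0  1  1
So g(16) = 1.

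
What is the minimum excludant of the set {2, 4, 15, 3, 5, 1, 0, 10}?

6

The values 0, 1, 2, 3, 4, 5 are all present; 6 is the first non-negative integer missing from the set.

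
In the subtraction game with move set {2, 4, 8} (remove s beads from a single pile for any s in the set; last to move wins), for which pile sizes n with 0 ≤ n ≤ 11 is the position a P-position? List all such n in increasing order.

Compute g(0), g(1), … for moves {2, 4, 8}:
g(0) = mex{} = 0
g(1) = mex{} = 0
g(2) = mex{0} = 1
g(3) = mex{0} = 1
g(4) = mex{0,1} = 2
g(5) = mex{0,1} = 2
g(6) = mex{1,2} = 0
g(7) = mex{1,2} = 0
g(8) = mex{0,2} = 1
g(9) = mex{0,2} = 1
g(10) = mex{0,1} = 2
g(11) = mex{0,1} = 2
The P-positions (g = 0) in 0..11 are 0, 1, 6, 7.

0, 1, 6, 7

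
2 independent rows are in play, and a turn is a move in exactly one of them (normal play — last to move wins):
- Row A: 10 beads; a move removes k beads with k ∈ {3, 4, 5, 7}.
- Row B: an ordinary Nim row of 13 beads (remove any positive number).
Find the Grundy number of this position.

Build the Grundy sequence for row A with g(k) = mex{g(k−s) : s ∈ {3, 4, 5, 7}, s ≤ k}:
k:     0  1  2  3  4  5  6  7  8  9 10
g(k):  0  0  0  1  1  1  2  2  2  3  0
So g(10) = 0.
Row B is a plain Nim row of size 13, so its Grundy value is 13.
The value of a disjunctive sum is the nim-sum of the parts.
Combined value = 0 XOR 13 = 13.

13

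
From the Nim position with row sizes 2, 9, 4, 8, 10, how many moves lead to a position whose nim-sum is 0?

3

Nim-sum: 2 ⊕ 9 ⊕ 4 ⊕ 8 ⊕ 10 = 13.
The overall nim-sum is X = 13. A row of size p has a winning move iff p XOR X < p (reduce it to p XOR X).
  2: 2 XOR 13 = 15 ≥ 2 — no move.
  9: 9 XOR 13 = 4 < 9 — winning move (to 4).
  4: 4 XOR 13 = 9 ≥ 4 — no move.
  8: 8 XOR 13 = 5 < 8 — winning move (to 5).
  10: 10 XOR 13 = 7 < 10 — winning move (to 7).
That gives 3 winning moves.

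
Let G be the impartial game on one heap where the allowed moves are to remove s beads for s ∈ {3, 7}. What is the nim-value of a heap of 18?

Grundy values for subtraction set {3, 7}:
k:     0  1  2  3  4  5  6  7  8  9 10 11 12 13 14 15 16 17 18
g(k):  0  0  0  1  1  1  0  2  2  1  0  0  0  1  1  1  0  2  2
So g(18) = 2.

2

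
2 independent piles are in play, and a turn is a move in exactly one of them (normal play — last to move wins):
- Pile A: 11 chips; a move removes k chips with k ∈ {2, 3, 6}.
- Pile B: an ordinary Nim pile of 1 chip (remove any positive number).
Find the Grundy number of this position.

Grundy values for pile A (subtraction set {2, 3, 6}):
k:     0  1  2  3  4  5  6  7  8  9 10 11
g(k):  0  0  1  1  2  0  3  1  2  0  0  1
So g(11) = 1.
Pile B is a plain Nim pile of size 1, so its Grundy value is 1.
By the Sprague-Grundy theorem, the Grundy value of a sum of independent games is the XOR of the component values.
Combined value = 1 XOR 1 = 0.

0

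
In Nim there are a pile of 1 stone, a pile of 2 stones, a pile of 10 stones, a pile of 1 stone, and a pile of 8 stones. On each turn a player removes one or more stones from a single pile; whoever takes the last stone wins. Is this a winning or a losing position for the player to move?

Compute the nim-sum pairwise:
1 ⊕ 2 = 3
3 ⊕ 10 = 9
9 ⊕ 1 = 8
8 ⊕ 8 = 0
The nim-sum is 0, so this is a P-position: the player to move is in a losing position under optimal play.

Losing position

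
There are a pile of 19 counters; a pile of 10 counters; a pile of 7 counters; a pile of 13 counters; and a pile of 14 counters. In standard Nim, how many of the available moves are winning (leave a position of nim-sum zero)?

1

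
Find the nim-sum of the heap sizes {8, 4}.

12

Write each in binary and XOR column by column:
  1000  (8)
  0100  (4)
  ----
  1100  (12)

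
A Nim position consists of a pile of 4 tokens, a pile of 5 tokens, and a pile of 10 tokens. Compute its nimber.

In binary:
  0100  (4)
  0101  (5)
  1010  (10)
  ----
  1011  (11)

11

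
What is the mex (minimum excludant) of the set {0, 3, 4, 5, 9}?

1

0 is in the set but 1 is not, so the mex is 1.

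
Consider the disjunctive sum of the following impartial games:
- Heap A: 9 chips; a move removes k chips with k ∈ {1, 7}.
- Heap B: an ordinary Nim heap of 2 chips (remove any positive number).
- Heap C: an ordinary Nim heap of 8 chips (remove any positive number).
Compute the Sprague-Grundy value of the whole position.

For heap A, compute g(0), g(1), … with moves {1, 7}:
g(0) = mex{} = 0
g(1) = mex{0} = 1
g(2) = mex{1} = 0
g(3) = mex{0} = 1
g(4) = mex{1} = 0
g(5) = mex{0} = 1
g(6) = mex{1} = 0
g(7) = mex{0} = 1
g(8) = mex{1} = 0
g(9) = mex{0} = 1
So g(9) = 1.
Heap B is a plain Nim heap of size 2, so its Grundy value is 2.
Heap C is a plain Nim heap of size 8, so its Grundy value is 8.
By the Sprague-Grundy theorem, the Grundy value of a sum of independent games is the XOR of the component values.
Combined value = 1 XOR 2 XOR 8 = 11.

11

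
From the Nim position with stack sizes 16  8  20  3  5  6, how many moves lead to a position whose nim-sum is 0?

1

Nim-sum: 16 XOR 8 XOR 20 XOR 3 XOR 5 XOR 6 = 12.
The overall nim-sum is X = 12. A stack of size p has a winning move iff p XOR X < p (reduce it to p XOR X).
  16: 16 XOR 12 = 28 ≥ 16 — no move.
  8: 8 XOR 12 = 4 < 8 — winning move (to 4).
  20: 20 XOR 12 = 24 ≥ 20 — no move.
  3: 3 XOR 12 = 15 ≥ 3 — no move.
  5: 5 XOR 12 = 9 ≥ 5 — no move.
  6: 6 XOR 12 = 10 ≥ 6 — no move.
That gives 1 winning move.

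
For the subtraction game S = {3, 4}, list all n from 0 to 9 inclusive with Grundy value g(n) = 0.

0, 1, 2, 7, 8, 9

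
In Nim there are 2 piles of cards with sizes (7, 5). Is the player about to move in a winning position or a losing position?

Winning position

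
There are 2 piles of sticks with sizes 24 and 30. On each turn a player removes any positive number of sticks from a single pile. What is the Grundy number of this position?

In binary:
  11000  (24)
  11110  (30)
  -----
  00110  (6)

6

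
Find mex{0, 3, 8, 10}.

1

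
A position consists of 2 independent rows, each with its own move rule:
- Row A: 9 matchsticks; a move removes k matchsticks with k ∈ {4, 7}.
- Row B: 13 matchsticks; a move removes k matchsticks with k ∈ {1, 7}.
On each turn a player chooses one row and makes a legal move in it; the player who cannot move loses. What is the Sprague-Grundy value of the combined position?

Grundy values for row A (subtraction set {4, 7}):
k:     0  1  2  3  4  5  6  7  8  9
g(k):  0  0  0  0  1  1  1  1  2  2
So g(9) = 2.
Grundy values for row B (subtraction set {1, 7}):
k:     0  1  2  3  4  5  6  7  8  9 10 11 12 13
g(k):  0  1  0  1  0  1  0  1  0  1  0  1  0  1
So g(13) = 1.
By the Sprague-Grundy theorem, the Grundy value of a sum of independent games is the XOR of the component values.
Combined value = 2 ⊕ 1 = 3.

3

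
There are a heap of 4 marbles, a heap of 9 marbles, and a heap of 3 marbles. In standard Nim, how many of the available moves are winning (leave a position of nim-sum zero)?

1

Nim-sum: 4 ^ 9 ^ 3 = 14.
The overall nim-sum is X = 14. A heap of size p has a winning move iff p XOR X < p (reduce it to p XOR X).
  4: 4 XOR 14 = 10 ≥ 4 — no move.
  9: 9 XOR 14 = 7 < 9 — winning move (to 7).
  3: 3 XOR 14 = 13 ≥ 3 — no move.
That gives 1 winning move.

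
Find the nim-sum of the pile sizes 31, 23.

Compute the nim-sum pairwise:
31 ^ 23 = 8

8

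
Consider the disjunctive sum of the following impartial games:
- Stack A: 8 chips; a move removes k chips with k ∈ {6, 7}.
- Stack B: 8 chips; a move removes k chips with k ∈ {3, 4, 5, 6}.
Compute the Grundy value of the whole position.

3

Grundy values for stack A (subtraction set {6, 7}):
k:     0  1  2  3  4  5  6  7  8
g(k):  0  0  0  0  0  0  1  1  1
So g(8) = 1.
For stack B, compute g(0), g(1), … with moves {3, 4, 5, 6}:
g(0) = mex{} = 0
g(1) = mex{} = 0
g(2) = mex{} = 0
g(3) = mex{0} = 1
g(4) = mex{0} = 1
g(5) = mex{0} = 1
g(6) = mex{0,1} = 2
g(7) = mex{0,1} = 2
g(8) = mex{0,1} = 2
So g(8) = 2.
By the Sprague-Grundy theorem, the Grundy value of a sum of independent games is the XOR of the component values.
Combined value = 1 XOR 2 = 3.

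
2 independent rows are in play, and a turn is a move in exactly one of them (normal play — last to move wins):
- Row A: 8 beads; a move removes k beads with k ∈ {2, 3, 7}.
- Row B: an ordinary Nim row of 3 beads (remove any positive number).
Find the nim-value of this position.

2

For row A, compute g(0), g(1), … with moves {2, 3, 7}:
g(0) = mex{} = 0
g(1) = mex{} = 0
g(2) = mex{0} = 1
g(3) = mex{0} = 1
g(4) = mex{0,1} = 2
g(5) = mex{1} = 0
g(6) = mex{1,2} = 0
g(7) = mex{0,2} = 1
g(8) = mex{0} = 1
So g(8) = 1.
Row B is a plain Nim row of size 3, so its Grundy value is 3.
The value of a disjunctive sum is the nim-sum of the parts.
Combined value = 1 XOR 3 = 2.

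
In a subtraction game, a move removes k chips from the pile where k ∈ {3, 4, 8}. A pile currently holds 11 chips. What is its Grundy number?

Grundy values for subtraction set {3, 4, 8}:
g(0) = mex{} = 0
g(1) = mex{} = 0
g(2) = mex{} = 0
g(3) = mex{0} = 1
g(4) = mex{0} = 1
g(5) = mex{0} = 1
g(6) = mex{0,1} = 2
g(7) = mex{1} = 0
g(8) = mex{0,1} = 2
g(9) = mex{0,1,2} = 3
g(10) = mex{0,2} = 1
g(11) = mex{0,1,2} = 3
So g(11) = 3.

3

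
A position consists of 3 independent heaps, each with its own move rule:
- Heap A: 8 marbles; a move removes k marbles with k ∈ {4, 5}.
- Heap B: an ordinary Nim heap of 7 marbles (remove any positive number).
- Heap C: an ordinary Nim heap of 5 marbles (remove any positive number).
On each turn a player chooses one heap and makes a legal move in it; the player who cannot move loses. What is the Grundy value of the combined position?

0

Grundy values for heap A (subtraction set {4, 5}):
k:     0  1  2  3  4  5  6  7  8
g(k):  0  0  0  0  1  1  1  1  2
So g(8) = 2.
Heap B is a plain Nim heap of size 7, so its Grundy value is 7.
Heap C is a plain Nim heap of size 5, so its Grundy value is 5.
The value of a disjunctive sum is the nim-sum of the parts.
Combined value = 2 XOR 7 XOR 5 = 0.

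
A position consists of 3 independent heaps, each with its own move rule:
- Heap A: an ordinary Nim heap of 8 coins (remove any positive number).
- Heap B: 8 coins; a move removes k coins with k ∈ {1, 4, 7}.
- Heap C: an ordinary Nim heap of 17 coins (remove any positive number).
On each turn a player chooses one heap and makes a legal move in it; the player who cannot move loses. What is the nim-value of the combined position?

25

Heap A is a plain Nim heap of size 8, so its Grundy value is 8.
For heap B, compute g(0), g(1), … with moves {1, 4, 7}:
g(0) = mex{} = 0
g(1) = mex{0} = 1
g(2) = mex{1} = 0
g(3) = mex{0} = 1
g(4) = mex{0,1} = 2
g(5) = mex{1,2} = 0
g(6) = mex{0} = 1
g(7) = mex{0,1} = 2
g(8) = mex{1,2} = 0
So g(8) = 0.
Heap C is a plain Nim heap of size 17, so its Grundy value is 17.
The value of a disjunctive sum is the nim-sum of the parts.
Combined value = 8 XOR 0 XOR 17 = 25.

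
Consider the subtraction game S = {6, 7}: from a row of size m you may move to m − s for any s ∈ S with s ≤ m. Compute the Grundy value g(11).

Build the Grundy sequence with g(k) = mex{g(k−s) : s ∈ {6, 7}, s ≤ k}:
g(0) = mex{} = 0
g(1) = mex{} = 0
g(2) = mex{} = 0
g(3) = mex{} = 0
g(4) = mex{} = 0
g(5) = mex{} = 0
g(6) = mex{0} = 1
g(7) = mex{0} = 1
g(8) = mex{0} = 1
g(9) = mex{0} = 1
g(10) = mex{0} = 1
g(11) = mex{0} = 1
So g(11) = 1.

1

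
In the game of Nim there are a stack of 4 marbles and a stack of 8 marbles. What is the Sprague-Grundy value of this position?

Bitwise XOR of the heap sizes:
  0100  (4)
  1000  (8)
  ----
  1100  (12)

12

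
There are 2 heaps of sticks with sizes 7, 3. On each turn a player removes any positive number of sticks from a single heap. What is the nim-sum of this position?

Nim-sum: 7 ^ 3 = 4.

4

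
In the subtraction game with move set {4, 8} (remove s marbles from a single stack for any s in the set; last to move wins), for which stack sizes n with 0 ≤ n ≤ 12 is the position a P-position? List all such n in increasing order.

0, 1, 2, 3, 12

Grundy values for subtraction set {4, 8}:
g(0) = mex{} = 0
g(1) = mex{} = 0
g(2) = mex{} = 0
g(3) = mex{} = 0
g(4) = mex{0} = 1
g(5) = mex{0} = 1
g(6) = mex{0} = 1
g(7) = mex{0} = 1
g(8) = mex{0,1} = 2
g(9) = mex{0,1} = 2
g(10) = mex{0,1} = 2
g(11) = mex{0,1} = 2
g(12) = mex{1,2} = 0
The P-positions (g = 0) in 0..12 are 0, 1, 2, 3, 12.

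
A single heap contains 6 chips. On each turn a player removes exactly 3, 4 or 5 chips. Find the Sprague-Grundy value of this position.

2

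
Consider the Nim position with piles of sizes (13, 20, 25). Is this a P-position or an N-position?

P-position

Nim-sum: 13 ^ 20 ^ 25 = 0.
The nim-sum is 0, so this is a P-position: the player to move is in a losing position under optimal play.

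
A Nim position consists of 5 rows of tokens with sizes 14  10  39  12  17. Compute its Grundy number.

62

Compute the nim-sum pairwise:
14 XOR 10 = 4
4 XOR 39 = 35
35 XOR 12 = 47
47 XOR 17 = 62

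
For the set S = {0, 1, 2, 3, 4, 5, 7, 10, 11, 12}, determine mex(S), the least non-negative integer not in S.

6

The values 0, 1, 2, 3, 4, 5 are all present; 6 is the first non-negative integer missing from the set.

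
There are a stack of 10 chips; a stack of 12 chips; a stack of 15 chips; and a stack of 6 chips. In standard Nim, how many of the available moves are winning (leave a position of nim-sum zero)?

Nim-sum: 10 XOR 12 XOR 15 XOR 6 = 15.
The overall nim-sum is X = 15. A stack of size p has a winning move iff p XOR X < p (reduce it to p XOR X).
  10: 10 XOR 15 = 5 < 10 — winning move (to 5).
  12: 12 XOR 15 = 3 < 12 — winning move (to 3).
  15: 15 XOR 15 = 0 < 15 — winning move (to 0).
  6: 6 XOR 15 = 9 ≥ 6 — no move.
That gives 3 winning moves.

3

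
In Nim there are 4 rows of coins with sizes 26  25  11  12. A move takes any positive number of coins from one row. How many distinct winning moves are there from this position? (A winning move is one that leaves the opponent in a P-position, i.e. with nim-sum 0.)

1

Compute the nim-sum pairwise:
26 ⊕ 25 = 3
3 ⊕ 11 = 8
8 ⊕ 12 = 4
The overall nim-sum is X = 4. A row of size p has a winning move iff p XOR X < p (reduce it to p XOR X).
  26: 26 XOR 4 = 30 ≥ 26 — no move.
  25: 25 XOR 4 = 29 ≥ 25 — no move.
  11: 11 XOR 4 = 15 ≥ 11 — no move.
  12: 12 XOR 4 = 8 < 12 — winning move (to 8).
That gives 1 winning move.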